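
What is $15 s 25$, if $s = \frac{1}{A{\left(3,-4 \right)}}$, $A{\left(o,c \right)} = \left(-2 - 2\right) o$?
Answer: $- \frac{125}{4} \approx -31.25$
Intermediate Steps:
$A{\left(o,c \right)} = - 4 o$
$s = - \frac{1}{12}$ ($s = \frac{1}{\left(-4\right) 3} = \frac{1}{-12} = - \frac{1}{12} \approx -0.083333$)
$15 s 25 = 15 \left(- \frac{1}{12}\right) 25 = \left(- \frac{5}{4}\right) 25 = - \frac{125}{4}$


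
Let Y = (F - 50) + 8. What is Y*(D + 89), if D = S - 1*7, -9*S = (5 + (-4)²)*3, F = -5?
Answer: -3525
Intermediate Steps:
S = -7 (S = -(5 + (-4)²)*3/9 = -(5 + 16)*3/9 = -7*3/3 = -⅑*63 = -7)
D = -14 (D = -7 - 1*7 = -7 - 7 = -14)
Y = -47 (Y = (-5 - 50) + 8 = -55 + 8 = -47)
Y*(D + 89) = -47*(-14 + 89) = -47*75 = -3525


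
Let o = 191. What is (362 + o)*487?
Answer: 269311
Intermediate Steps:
(362 + o)*487 = (362 + 191)*487 = 553*487 = 269311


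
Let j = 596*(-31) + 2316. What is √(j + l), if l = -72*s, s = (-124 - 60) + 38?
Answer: 4*I*√353 ≈ 75.153*I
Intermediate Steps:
s = -146 (s = -184 + 38 = -146)
j = -16160 (j = -18476 + 2316 = -16160)
l = 10512 (l = -72*(-146) = 10512)
√(j + l) = √(-16160 + 10512) = √(-5648) = 4*I*√353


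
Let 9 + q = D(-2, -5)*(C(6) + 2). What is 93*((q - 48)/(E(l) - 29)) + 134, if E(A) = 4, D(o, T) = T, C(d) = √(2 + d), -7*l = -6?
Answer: 9581/25 + 186*√2/5 ≈ 435.85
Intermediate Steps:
l = 6/7 (l = -⅐*(-6) = 6/7 ≈ 0.85714)
q = -19 - 10*√2 (q = -9 - 5*(√(2 + 6) + 2) = -9 - 5*(√8 + 2) = -9 - 5*(2*√2 + 2) = -9 - 5*(2 + 2*√2) = -9 + (-10 - 10*√2) = -19 - 10*√2 ≈ -33.142)
93*((q - 48)/(E(l) - 29)) + 134 = 93*(((-19 - 10*√2) - 48)/(4 - 29)) + 134 = 93*((-67 - 10*√2)/(-25)) + 134 = 93*((-67 - 10*√2)*(-1/25)) + 134 = 93*(67/25 + 2*√2/5) + 134 = (6231/25 + 186*√2/5) + 134 = 9581/25 + 186*√2/5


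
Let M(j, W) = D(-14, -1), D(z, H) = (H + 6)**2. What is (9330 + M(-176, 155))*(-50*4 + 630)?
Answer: 4022650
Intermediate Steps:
D(z, H) = (6 + H)**2
M(j, W) = 25 (M(j, W) = (6 - 1)**2 = 5**2 = 25)
(9330 + M(-176, 155))*(-50*4 + 630) = (9330 + 25)*(-50*4 + 630) = 9355*(-200 + 630) = 9355*430 = 4022650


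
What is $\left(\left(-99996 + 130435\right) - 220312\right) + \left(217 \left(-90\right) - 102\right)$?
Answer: $-209505$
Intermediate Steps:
$\left(\left(-99996 + 130435\right) - 220312\right) + \left(217 \left(-90\right) - 102\right) = \left(30439 - 220312\right) - 19632 = -189873 - 19632 = -209505$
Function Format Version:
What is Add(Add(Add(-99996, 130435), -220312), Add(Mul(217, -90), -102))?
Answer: -209505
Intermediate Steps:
Add(Add(Add(-99996, 130435), -220312), Add(Mul(217, -90), -102)) = Add(Add(30439, -220312), Add(-19530, -102)) = Add(-189873, -19632) = -209505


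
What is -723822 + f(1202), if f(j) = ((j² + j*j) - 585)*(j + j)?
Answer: 6944487470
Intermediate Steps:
f(j) = 2*j*(-585 + 2*j²) (f(j) = ((j² + j²) - 585)*(2*j) = (2*j² - 585)*(2*j) = (-585 + 2*j²)*(2*j) = 2*j*(-585 + 2*j²))
-723822 + f(1202) = -723822 + (-1170*1202 + 4*1202³) = -723822 + (-1406340 + 4*1736654408) = -723822 + (-1406340 + 6946617632) = -723822 + 6945211292 = 6944487470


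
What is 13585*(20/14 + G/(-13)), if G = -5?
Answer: 172425/7 ≈ 24632.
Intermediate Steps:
13585*(20/14 + G/(-13)) = 13585*(20/14 - 5/(-13)) = 13585*(20*(1/14) - 5*(-1/13)) = 13585*(10/7 + 5/13) = 13585*(165/91) = 172425/7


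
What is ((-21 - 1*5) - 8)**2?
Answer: 1156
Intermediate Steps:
((-21 - 1*5) - 8)**2 = ((-21 - 5) - 8)**2 = (-26 - 8)**2 = (-34)**2 = 1156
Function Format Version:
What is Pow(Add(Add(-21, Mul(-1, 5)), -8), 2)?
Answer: 1156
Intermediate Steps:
Pow(Add(Add(-21, Mul(-1, 5)), -8), 2) = Pow(Add(Add(-21, -5), -8), 2) = Pow(Add(-26, -8), 2) = Pow(-34, 2) = 1156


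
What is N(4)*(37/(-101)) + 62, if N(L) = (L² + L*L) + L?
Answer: 4930/101 ≈ 48.812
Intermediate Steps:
N(L) = L + 2*L² (N(L) = (L² + L²) + L = 2*L² + L = L + 2*L²)
N(4)*(37/(-101)) + 62 = (4*(1 + 2*4))*(37/(-101)) + 62 = (4*(1 + 8))*(37*(-1/101)) + 62 = (4*9)*(-37/101) + 62 = 36*(-37/101) + 62 = -1332/101 + 62 = 4930/101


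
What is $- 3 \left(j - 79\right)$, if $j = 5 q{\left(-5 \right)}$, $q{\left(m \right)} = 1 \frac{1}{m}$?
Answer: $240$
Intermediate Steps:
$q{\left(m \right)} = \frac{1}{m}$
$j = -1$ ($j = \frac{5}{-5} = 5 \left(- \frac{1}{5}\right) = -1$)
$- 3 \left(j - 79\right) = - 3 \left(-1 - 79\right) = \left(-3\right) \left(-80\right) = 240$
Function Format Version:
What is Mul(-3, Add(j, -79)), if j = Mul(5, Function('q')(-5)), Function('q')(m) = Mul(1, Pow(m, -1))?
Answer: 240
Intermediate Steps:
Function('q')(m) = Pow(m, -1)
j = -1 (j = Mul(5, Pow(-5, -1)) = Mul(5, Rational(-1, 5)) = -1)
Mul(-3, Add(j, -79)) = Mul(-3, Add(-1, -79)) = Mul(-3, -80) = 240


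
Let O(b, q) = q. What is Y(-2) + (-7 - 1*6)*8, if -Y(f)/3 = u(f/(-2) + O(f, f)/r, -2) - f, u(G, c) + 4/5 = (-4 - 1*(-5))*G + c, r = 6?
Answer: -518/5 ≈ -103.60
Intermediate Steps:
u(G, c) = -⅘ + G + c (u(G, c) = -⅘ + ((-4 - 1*(-5))*G + c) = -⅘ + ((-4 + 5)*G + c) = -⅘ + (1*G + c) = -⅘ + (G + c) = -⅘ + G + c)
Y(f) = 42/5 + 4*f (Y(f) = -3*((-⅘ + (f/(-2) + f/6) - 2) - f) = -3*((-⅘ + (f*(-½) + f*(⅙)) - 2) - f) = -3*((-⅘ + (-f/2 + f/6) - 2) - f) = -3*((-⅘ - f/3 - 2) - f) = -3*((-14/5 - f/3) - f) = -3*(-14/5 - 4*f/3) = 42/5 + 4*f)
Y(-2) + (-7 - 1*6)*8 = (42/5 + 4*(-2)) + (-7 - 1*6)*8 = (42/5 - 8) + (-7 - 6)*8 = ⅖ - 13*8 = ⅖ - 104 = -518/5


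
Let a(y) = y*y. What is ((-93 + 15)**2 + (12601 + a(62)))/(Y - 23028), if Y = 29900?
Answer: 22529/6872 ≈ 3.2784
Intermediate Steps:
a(y) = y**2
((-93 + 15)**2 + (12601 + a(62)))/(Y - 23028) = ((-93 + 15)**2 + (12601 + 62**2))/(29900 - 23028) = ((-78)**2 + (12601 + 3844))/6872 = (6084 + 16445)*(1/6872) = 22529*(1/6872) = 22529/6872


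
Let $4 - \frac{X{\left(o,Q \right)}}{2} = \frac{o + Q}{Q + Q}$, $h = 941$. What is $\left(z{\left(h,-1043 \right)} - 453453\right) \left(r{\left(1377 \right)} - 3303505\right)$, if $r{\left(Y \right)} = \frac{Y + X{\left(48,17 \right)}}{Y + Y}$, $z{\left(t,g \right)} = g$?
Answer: $\frac{35146965050925280}{23409} \approx 1.5014 \cdot 10^{12}$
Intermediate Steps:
$X{\left(o,Q \right)} = 8 - \frac{Q + o}{Q}$ ($X{\left(o,Q \right)} = 8 - 2 \frac{o + Q}{Q + Q} = 8 - 2 \frac{Q + o}{2 Q} = 8 - \frac{Q + o}{Q}$)
$r{\left(Y \right)} = \frac{\frac{71}{17} + Y}{2 Y}$ ($r{\left(Y \right)} = \frac{Y + \left(7 - \frac{48}{17}\right)}{Y + Y} = \frac{Y + \left(7 - 48 \cdot \frac{1}{17}\right)}{2 Y} = \left(Y + \left(7 - \frac{48}{17}\right)\right) \frac{1}{2 Y} = \left(Y + \frac{71}{17}\right) \frac{1}{2 Y} = \left(\frac{71}{17} + Y\right) \frac{1}{2 Y} = \frac{\frac{71}{17} + Y}{2 Y}$)
$\left(z{\left(h,-1043 \right)} - 453453\right) \left(r{\left(1377 \right)} - 3303505\right) = \left(-1043 - 453453\right) \left(\frac{71 + 17 \cdot 1377}{34 \cdot 1377} - 3303505\right) = - 454496 \left(\frac{1}{34} \cdot \frac{1}{1377} \left(71 + 23409\right) - 3303505\right) = - 454496 \left(\frac{1}{34} \cdot \frac{1}{1377} \cdot 23480 - 3303505\right) = - 454496 \left(\frac{11740}{23409} - 3303505\right) = \left(-454496\right) \left(- \frac{77331736805}{23409}\right) = \frac{35146965050925280}{23409}$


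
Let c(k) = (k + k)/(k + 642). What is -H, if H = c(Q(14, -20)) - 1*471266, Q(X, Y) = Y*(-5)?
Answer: 174839586/371 ≈ 4.7127e+5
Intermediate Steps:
Q(X, Y) = -5*Y
c(k) = 2*k/(642 + k) (c(k) = (2*k)/(642 + k) = 2*k/(642 + k))
H = -174839586/371 (H = 2*(-5*(-20))/(642 - 5*(-20)) - 1*471266 = 2*100/(642 + 100) - 471266 = 2*100/742 - 471266 = 2*100*(1/742) - 471266 = 100/371 - 471266 = -174839586/371 ≈ -4.7127e+5)
-H = -1*(-174839586/371) = 174839586/371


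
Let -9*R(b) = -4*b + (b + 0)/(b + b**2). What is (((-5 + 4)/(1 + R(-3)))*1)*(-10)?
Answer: -36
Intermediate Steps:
R(b) = 4*b/9 - b/(9*(b + b**2)) (R(b) = -(-4*b + (b + 0)/(b + b**2))/9 = -(-4*b + b/(b + b**2))/9 = 4*b/9 - b/(9*(b + b**2)))
(((-5 + 4)/(1 + R(-3)))*1)*(-10) = (((-5 + 4)/(1 + (-1 + 4*(-3) + 4*(-3)**2)/(9*(1 - 3))))*1)*(-10) = (-1/(1 + (1/9)*(-1 - 12 + 4*9)/(-2))*1)*(-10) = (-1/(1 + (1/9)*(-1/2)*(-1 - 12 + 36))*1)*(-10) = (-1/(1 + (1/9)*(-1/2)*23)*1)*(-10) = (-1/(1 - 23/18)*1)*(-10) = (-1/(-5/18)*1)*(-10) = (-1*(-18/5)*1)*(-10) = ((18/5)*1)*(-10) = (18/5)*(-10) = -36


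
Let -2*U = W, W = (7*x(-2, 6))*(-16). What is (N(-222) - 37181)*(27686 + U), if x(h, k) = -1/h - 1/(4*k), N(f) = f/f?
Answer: -3090959300/3 ≈ -1.0303e+9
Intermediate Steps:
N(f) = 1
x(h, k) = -1/h - 1/(4*k)
W = -154/3 (W = (7*((-1*6 - 1/4*(-2))/(-2*6)))*(-16) = (7*(-1/2*1/6*(-6 + 1/2)))*(-16) = (7*(-1/2*1/6*(-11/2)))*(-16) = (7*(11/24))*(-16) = (77/24)*(-16) = -154/3 ≈ -51.333)
U = 77/3 (U = -1/2*(-154/3) = 77/3 ≈ 25.667)
(N(-222) - 37181)*(27686 + U) = (1 - 37181)*(27686 + 77/3) = -37180*83135/3 = -3090959300/3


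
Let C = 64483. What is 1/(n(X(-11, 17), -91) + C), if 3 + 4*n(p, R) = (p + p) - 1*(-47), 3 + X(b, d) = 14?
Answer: 2/128999 ≈ 1.5504e-5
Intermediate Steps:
X(b, d) = 11 (X(b, d) = -3 + 14 = 11)
n(p, R) = 11 + p/2 (n(p, R) = -¾ + ((p + p) - 1*(-47))/4 = -¾ + (2*p + 47)/4 = -¾ + (47 + 2*p)/4 = -¾ + (47/4 + p/2) = 11 + p/2)
1/(n(X(-11, 17), -91) + C) = 1/((11 + (½)*11) + 64483) = 1/((11 + 11/2) + 64483) = 1/(33/2 + 64483) = 1/(128999/2) = 2/128999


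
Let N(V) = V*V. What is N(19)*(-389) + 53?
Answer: -140376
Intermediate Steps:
N(V) = V²
N(19)*(-389) + 53 = 19²*(-389) + 53 = 361*(-389) + 53 = -140429 + 53 = -140376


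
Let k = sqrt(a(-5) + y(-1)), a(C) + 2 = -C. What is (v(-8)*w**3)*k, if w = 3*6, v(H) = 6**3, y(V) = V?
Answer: 1259712*sqrt(2) ≈ 1.7815e+6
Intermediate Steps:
a(C) = -2 - C
v(H) = 216
k = sqrt(2) (k = sqrt((-2 - 1*(-5)) - 1) = sqrt((-2 + 5) - 1) = sqrt(3 - 1) = sqrt(2) ≈ 1.4142)
w = 18
(v(-8)*w**3)*k = (216*18**3)*sqrt(2) = (216*5832)*sqrt(2) = 1259712*sqrt(2)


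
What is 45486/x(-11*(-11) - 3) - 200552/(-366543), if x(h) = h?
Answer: 8348120017/21626037 ≈ 386.02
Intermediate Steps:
45486/x(-11*(-11) - 3) - 200552/(-366543) = 45486/(-11*(-11) - 3) - 200552/(-366543) = 45486/(121 - 3) - 200552*(-1/366543) = 45486/118 + 200552/366543 = 45486*(1/118) + 200552/366543 = 22743/59 + 200552/366543 = 8348120017/21626037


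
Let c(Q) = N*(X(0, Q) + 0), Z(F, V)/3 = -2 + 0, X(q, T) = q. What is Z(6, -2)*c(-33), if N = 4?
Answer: 0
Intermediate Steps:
Z(F, V) = -6 (Z(F, V) = 3*(-2 + 0) = 3*(-2) = -6)
c(Q) = 0 (c(Q) = 4*(0 + 0) = 4*0 = 0)
Z(6, -2)*c(-33) = -6*0 = 0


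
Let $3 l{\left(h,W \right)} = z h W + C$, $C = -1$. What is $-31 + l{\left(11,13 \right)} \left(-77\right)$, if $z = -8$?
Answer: $\frac{88072}{3} \approx 29357.0$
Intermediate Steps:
$l{\left(h,W \right)} = - \frac{1}{3} - \frac{8 W h}{3}$ ($l{\left(h,W \right)} = \frac{- 8 h W - 1}{3} = \frac{- 8 W h - 1}{3} = \frac{-1 - 8 W h}{3} = - \frac{1}{3} - \frac{8 W h}{3}$)
$-31 + l{\left(11,13 \right)} \left(-77\right) = -31 + \left(- \frac{1}{3} - \frac{104}{3} \cdot 11\right) \left(-77\right) = -31 + \left(- \frac{1}{3} - \frac{1144}{3}\right) \left(-77\right) = -31 - - \frac{88165}{3} = -31 + \frac{88165}{3} = \frac{88072}{3}$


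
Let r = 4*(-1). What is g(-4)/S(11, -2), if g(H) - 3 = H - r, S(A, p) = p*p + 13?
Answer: 3/17 ≈ 0.17647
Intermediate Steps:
r = -4
S(A, p) = 13 + p² (S(A, p) = p² + 13 = 13 + p²)
g(H) = 7 + H (g(H) = 3 + (H - 1*(-4)) = 3 + (H + 4) = 3 + (4 + H) = 7 + H)
g(-4)/S(11, -2) = (7 - 4)/(13 + (-2)²) = 3/(13 + 4) = 3/17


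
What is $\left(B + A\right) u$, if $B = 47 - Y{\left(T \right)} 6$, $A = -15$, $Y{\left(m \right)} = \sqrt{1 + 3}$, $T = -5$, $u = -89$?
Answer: $-1780$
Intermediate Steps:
$Y{\left(m \right)} = 2$ ($Y{\left(m \right)} = \sqrt{4} = 2$)
$B = 35$ ($B = 47 - 2 \cdot 6 = 47 - 12 = 35$)
$\left(B + A\right) u = \left(35 - 15\right) \left(-89\right) = 20 \left(-89\right) = -1780$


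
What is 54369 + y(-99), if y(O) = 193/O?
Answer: 5382338/99 ≈ 54367.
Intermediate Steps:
54369 + y(-99) = 54369 + 193/(-99) = 54369 + 193*(-1/99) = 54369 - 193/99 = 5382338/99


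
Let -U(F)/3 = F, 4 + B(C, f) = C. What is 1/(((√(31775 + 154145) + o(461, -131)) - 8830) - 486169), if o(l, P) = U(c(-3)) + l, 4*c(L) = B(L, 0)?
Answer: -7912524/3912999278441 - 128*√2905/3912999278441 ≈ -2.0239e-6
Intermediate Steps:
B(C, f) = -4 + C
c(L) = -1 + L/4 (c(L) = (-4 + L)/4 = -1 + L/4)
U(F) = -3*F
o(l, P) = 21/4 + l (o(l, P) = -3*(-1 + (¼)*(-3)) + l = -3*(-1 - ¾) + l = -3*(-7/4) + l = 21/4 + l)
1/(((√(31775 + 154145) + o(461, -131)) - 8830) - 486169) = 1/(((√(31775 + 154145) + (21/4 + 461)) - 8830) - 486169) = 1/(((√185920 + 1865/4) - 8830) - 486169) = 1/(((8*√2905 + 1865/4) - 8830) - 486169) = 1/(((1865/4 + 8*√2905) - 8830) - 486169) = 1/((-33455/4 + 8*√2905) - 486169) = 1/(-1978131/4 + 8*√2905)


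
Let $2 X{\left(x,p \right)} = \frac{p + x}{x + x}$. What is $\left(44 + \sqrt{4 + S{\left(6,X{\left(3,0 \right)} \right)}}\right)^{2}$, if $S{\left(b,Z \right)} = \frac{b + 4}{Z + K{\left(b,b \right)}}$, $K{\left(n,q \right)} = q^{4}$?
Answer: $\frac{2011788}{1037} + \frac{176 \sqrt{1077443}}{1037} \approx 2116.2$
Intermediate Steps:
$X{\left(x,p \right)} = \frac{p + x}{4 x}$ ($X{\left(x,p \right)} = \frac{\left(p + x\right) \frac{1}{x + x}}{2} = \frac{\left(p + x\right) \frac{1}{2 x}}{2} = \frac{\frac{1}{2} \frac{1}{x} \left(p + x\right)}{2} = \frac{p + x}{4 x}$)
$S{\left(b,Z \right)} = \frac{4 + b}{Z + b^{4}}$ ($S{\left(b,Z \right)} = \frac{b + 4}{Z + b^{4}} = \frac{4 + b}{Z + b^{4}}$)
$\left(44 + \sqrt{4 + S{\left(6,X{\left(3,0 \right)} \right)}}\right)^{2} = \left(44 + \sqrt{4 + \frac{4 + 6}{\frac{0 + 3}{4 \cdot 3} + 6^{4}}}\right)^{2} = \left(44 + \sqrt{4 + \frac{1}{\frac{1}{4} \cdot \frac{1}{3} \cdot 3 + 1296} \cdot 10}\right)^{2} = \left(44 + \sqrt{4 + \frac{1}{\frac{1}{4} + 1296} \cdot 10}\right)^{2} = \left(44 + \sqrt{4 + \frac{1}{\frac{5185}{4}} \cdot 10}\right)^{2} = \left(44 + \sqrt{4 + \frac{4}{5185} \cdot 10}\right)^{2} = \left(44 + \sqrt{4 + \frac{8}{1037}}\right)^{2} = \left(44 + \sqrt{\frac{4156}{1037}}\right)^{2} = \left(44 + \frac{2 \sqrt{1077443}}{1037}\right)^{2}$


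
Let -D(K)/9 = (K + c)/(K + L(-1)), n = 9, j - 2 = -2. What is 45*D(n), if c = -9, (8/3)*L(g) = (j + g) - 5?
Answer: 0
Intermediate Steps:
j = 0 (j = 2 - 2 = 0)
L(g) = -15/8 + 3*g/8 (L(g) = 3*((0 + g) - 5)/8 = 3*(g - 5)/8 = 3*(-5 + g)/8 = -15/8 + 3*g/8)
D(K) = -9*(-9 + K)/(-9/4 + K) (D(K) = -9*(K - 9)/(K + (-15/8 + (3/8)*(-1))) = -9*(-9 + K)/(K + (-15/8 - 3/8)) = -9*(-9 + K)/(K - 9/4) = -9*(-9 + K)/(-9/4 + K))
45*D(n) = 45*(36*(9 - 1*9)/(-9 + 4*9)) = 45*(36*(9 - 9)/(-9 + 36)) = 45*(36*0/27) = 45*(36*(1/27)*0) = 45*0 = 0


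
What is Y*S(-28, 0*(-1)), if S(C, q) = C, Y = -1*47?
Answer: 1316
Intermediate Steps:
Y = -47
Y*S(-28, 0*(-1)) = -47*(-28) = 1316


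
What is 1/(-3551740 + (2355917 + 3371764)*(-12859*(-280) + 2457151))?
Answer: 1/34696403539211 ≈ 2.8821e-14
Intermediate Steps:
1/(-3551740 + (2355917 + 3371764)*(-12859*(-280) + 2457151)) = 1/(-3551740 + 5727681*(3600520 + 2457151)) = 1/(-3551740 + 5727681*6057671) = 1/(-3551740 + 34696407090951) = 1/34696403539211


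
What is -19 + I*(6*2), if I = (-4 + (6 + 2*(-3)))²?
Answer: 173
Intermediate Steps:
I = 16 (I = (-4 + (6 - 6))² = (-4 + 0)² = (-4)² = 16)
-19 + I*(6*2) = -19 + 16*(6*2) = -19 + 16*12 = -19 + 192 = 173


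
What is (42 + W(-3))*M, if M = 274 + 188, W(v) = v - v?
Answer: 19404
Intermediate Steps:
W(v) = 0
M = 462
(42 + W(-3))*M = (42 + 0)*462 = 42*462 = 19404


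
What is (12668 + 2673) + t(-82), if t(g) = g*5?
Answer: 14931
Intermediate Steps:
t(g) = 5*g
(12668 + 2673) + t(-82) = (12668 + 2673) + 5*(-82) = 15341 - 410 = 14931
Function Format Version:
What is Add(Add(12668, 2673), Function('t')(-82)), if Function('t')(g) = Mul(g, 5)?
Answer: 14931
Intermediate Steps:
Function('t')(g) = Mul(5, g)
Add(Add(12668, 2673), Function('t')(-82)) = Add(Add(12668, 2673), Mul(5, -82)) = Add(15341, -410) = 14931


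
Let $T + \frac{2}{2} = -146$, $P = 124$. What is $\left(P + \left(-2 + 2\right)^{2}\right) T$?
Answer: $-18228$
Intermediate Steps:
$T = -147$ ($T = -1 - 146 = -147$)
$\left(P + \left(-2 + 2\right)^{2}\right) T = \left(124 + \left(-2 + 2\right)^{2}\right) \left(-147\right) = \left(124 + 0^{2}\right) \left(-147\right) = \left(124 + 0\right) \left(-147\right) = 124 \left(-147\right) = -18228$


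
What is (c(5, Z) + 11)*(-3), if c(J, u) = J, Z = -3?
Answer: -48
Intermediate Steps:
(c(5, Z) + 11)*(-3) = (5 + 11)*(-3) = 16*(-3) = -48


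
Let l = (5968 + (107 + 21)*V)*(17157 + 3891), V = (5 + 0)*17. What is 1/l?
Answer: 1/354616704 ≈ 2.8199e-9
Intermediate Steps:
V = 85 (V = 5*17 = 85)
l = 354616704 (l = (5968 + (107 + 21)*85)*(17157 + 3891) = (5968 + 128*85)*21048 = (5968 + 10880)*21048 = 16848*21048 = 354616704)
1/l = 1/354616704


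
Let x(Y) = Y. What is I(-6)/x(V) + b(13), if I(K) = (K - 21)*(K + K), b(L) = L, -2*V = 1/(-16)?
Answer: 10381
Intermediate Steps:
V = 1/32 (V = -1/2/(-16) = -1/2*(-1/16) = 1/32 ≈ 0.031250)
I(K) = 2*K*(-21 + K) (I(K) = (-21 + K)*(2*K) = 2*K*(-21 + K))
I(-6)/x(V) + b(13) = (2*(-6)*(-21 - 6))/(1/32) + 13 = 32*(2*(-6)*(-27)) + 13 = 32*324 + 13 = 10368 + 13 = 10381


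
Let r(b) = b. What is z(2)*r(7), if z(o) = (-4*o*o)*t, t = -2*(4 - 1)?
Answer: 672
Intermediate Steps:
t = -6 (t = -2*3 = -6)
z(o) = 24*o² (z(o) = -4*o*o*(-6) = -4*o²*(-6) = 24*o²)
z(2)*r(7) = (24*2²)*7 = (24*4)*7 = 96*7 = 672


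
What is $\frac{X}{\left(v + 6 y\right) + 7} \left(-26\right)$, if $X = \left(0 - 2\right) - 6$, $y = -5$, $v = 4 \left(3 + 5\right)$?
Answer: $\frac{208}{9} \approx 23.111$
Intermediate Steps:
$v = 32$ ($v = 4 \cdot 8 = 32$)
$X = -8$ ($X = -2 - 6 = -8$)
$\frac{X}{\left(v + 6 y\right) + 7} \left(-26\right) = \frac{1}{\left(32 + 6 \left(-5\right)\right) + 7} \left(-8\right) \left(-26\right) = \frac{1}{\left(32 - 30\right) + 7} \left(-8\right) \left(-26\right) = \frac{1}{2 + 7} \left(-8\right) \left(-26\right) = \frac{1}{9} \left(-8\right) \left(-26\right) = \left(- \frac{8}{9}\right) \left(-26\right) = \frac{208}{9}$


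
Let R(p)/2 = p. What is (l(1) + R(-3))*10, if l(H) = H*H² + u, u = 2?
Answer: -30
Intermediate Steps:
R(p) = 2*p
l(H) = 2 + H³ (l(H) = H*H² + 2 = H³ + 2 = 2 + H³)
(l(1) + R(-3))*10 = ((2 + 1³) + 2*(-3))*10 = ((2 + 1) - 6)*10 = (3 - 6)*10 = -3*10 = -30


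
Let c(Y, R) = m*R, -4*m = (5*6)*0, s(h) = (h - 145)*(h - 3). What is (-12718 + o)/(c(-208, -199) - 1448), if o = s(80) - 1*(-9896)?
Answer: 7827/1448 ≈ 5.4054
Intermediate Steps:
s(h) = (-145 + h)*(-3 + h)
m = 0 (m = -5*6*0/4 = -15*0/2 = -1/4*0 = 0)
c(Y, R) = 0 (c(Y, R) = 0*R = 0)
o = 4891 (o = (435 + 80**2 - 148*80) - 1*(-9896) = (435 + 6400 - 11840) + 9896 = -5005 + 9896 = 4891)
(-12718 + o)/(c(-208, -199) - 1448) = (-12718 + 4891)/(0 - 1448) = -7827/(-1448) = -7827*(-1/1448) = 7827/1448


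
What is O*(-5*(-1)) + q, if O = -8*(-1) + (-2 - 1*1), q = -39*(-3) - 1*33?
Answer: 109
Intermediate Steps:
q = 84 (q = 117 - 33 = 84)
O = 5 (O = 8 + (-2 - 1) = 8 - 3 = 5)
O*(-5*(-1)) + q = 5*(-5*(-1)) + 84 = 5*5 + 84 = 25 + 84 = 109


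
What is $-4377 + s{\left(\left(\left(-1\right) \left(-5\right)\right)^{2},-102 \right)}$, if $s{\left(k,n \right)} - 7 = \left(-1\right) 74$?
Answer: $-4444$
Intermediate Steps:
$s{\left(k,n \right)} = -67$ ($s{\left(k,n \right)} = 7 - 74 = -67$)
$-4377 + s{\left(\left(\left(-1\right) \left(-5\right)\right)^{2},-102 \right)} = -4377 - 67 = -4444$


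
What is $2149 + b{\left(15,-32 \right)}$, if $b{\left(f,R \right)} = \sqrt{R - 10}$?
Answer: $2149 + i \sqrt{42} \approx 2149.0 + 6.4807 i$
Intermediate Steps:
$b{\left(f,R \right)} = \sqrt{-10 + R}$
$2149 + b{\left(15,-32 \right)} = 2149 + \sqrt{-10 - 32} = 2149 + \sqrt{-42} = 2149 + i \sqrt{42}$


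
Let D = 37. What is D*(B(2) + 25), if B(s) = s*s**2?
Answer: 1221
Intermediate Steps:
B(s) = s**3
D*(B(2) + 25) = 37*(2**3 + 25) = 37*(8 + 25) = 37*33 = 1221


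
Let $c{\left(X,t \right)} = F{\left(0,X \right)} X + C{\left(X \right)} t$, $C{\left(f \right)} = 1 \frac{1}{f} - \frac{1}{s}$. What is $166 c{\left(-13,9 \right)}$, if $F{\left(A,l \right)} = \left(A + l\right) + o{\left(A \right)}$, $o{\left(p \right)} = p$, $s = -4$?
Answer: $\frac{736127}{26} \approx 28313.0$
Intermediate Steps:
$C{\left(f \right)} = \frac{1}{4} + \frac{1}{f}$ ($C{\left(f \right)} = 1 \frac{1}{f} - \frac{1}{-4} = \frac{1}{f} - - \frac{1}{4} = \frac{1}{f} + \frac{1}{4} = \frac{1}{4} + \frac{1}{f}$)
$F{\left(A,l \right)} = l + 2 A$ ($F{\left(A,l \right)} = \left(A + l\right) + A = l + 2 A$)
$c{\left(X,t \right)} = X^{2} + \frac{t \left(4 + X\right)}{4 X}$ ($c{\left(X,t \right)} = \left(X + 2 \cdot 0\right) X + \frac{4 + X}{4 X} t = \left(X + 0\right) X + \frac{t \left(4 + X\right)}{4 X} = X X + \frac{t \left(4 + X\right)}{4 X} = X^{2} + \frac{t \left(4 + X\right)}{4 X}$)
$166 c{\left(-13,9 \right)} = 166 \left(\left(-13\right)^{2} + \frac{1}{4} \cdot 9 + \frac{9}{-13}\right) = 166 \left(169 + \frac{9}{4} + 9 \left(- \frac{1}{13}\right)\right) = 166 \left(169 + \frac{9}{4} - \frac{9}{13}\right) = 166 \cdot \frac{8869}{52} = \frac{736127}{26}$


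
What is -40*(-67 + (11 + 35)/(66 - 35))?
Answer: 81240/31 ≈ 2620.6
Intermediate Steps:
-40*(-67 + (11 + 35)/(66 - 35)) = -40*(-67 + 46/31) = -40*(-2031/31) = 81240/31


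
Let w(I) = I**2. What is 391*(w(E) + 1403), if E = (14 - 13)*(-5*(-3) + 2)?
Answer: 661572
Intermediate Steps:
E = 17 (E = 1*(15 + 2) = 1*17 = 17)
391*(w(E) + 1403) = 391*(17**2 + 1403) = 391*(289 + 1403) = 391*1692 = 661572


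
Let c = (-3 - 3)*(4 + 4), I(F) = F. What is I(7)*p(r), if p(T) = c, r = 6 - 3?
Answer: -336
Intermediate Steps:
r = 3
c = -48 (c = -6*8 = -48)
p(T) = -48
I(7)*p(r) = 7*(-48) = -336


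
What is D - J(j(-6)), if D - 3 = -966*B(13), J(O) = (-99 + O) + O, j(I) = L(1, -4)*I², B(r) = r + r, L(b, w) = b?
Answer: -25086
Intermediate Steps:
B(r) = 2*r
j(I) = I² (j(I) = 1*I² = I²)
J(O) = -99 + 2*O
D = -25113 (D = 3 - 966*2*13 = 3 - 966*26 = 3 - 1*25116 = 3 - 25116 = -25113)
D - J(j(-6)) = -25113 - (-99 + 2*(-6)²) = -25113 - (-99 + 2*36) = -25113 - (-99 + 72) = -25113 - 1*(-27) = -25113 + 27 = -25086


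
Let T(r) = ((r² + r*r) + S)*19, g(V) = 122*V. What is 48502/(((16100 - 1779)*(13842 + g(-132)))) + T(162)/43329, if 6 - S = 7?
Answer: 138047067772/5998307887 ≈ 23.014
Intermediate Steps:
S = -1 (S = 6 - 1*7 = 6 - 7 = -1)
T(r) = -19 + 38*r² (T(r) = ((r² + r*r) - 1)*19 = ((r² + r²) - 1)*19 = (2*r² - 1)*19 = (-1 + 2*r²)*19 = -19 + 38*r²)
48502/(((16100 - 1779)*(13842 + g(-132)))) + T(162)/43329 = 48502/(((16100 - 1779)*(13842 + 122*(-132)))) + (-19 + 38*162²)/43329 = 48502/((14321*(13842 - 16104))) + (-19 + 38*26244)*(1/43329) = 48502/((14321*(-2262))) + (-19 + 997272)*(1/43329) = 48502/(-32394102) + 997253*(1/43329) = 48502*(-1/32394102) + 997253/43329 = -24251/16197051 + 997253/43329 = 138047067772/5998307887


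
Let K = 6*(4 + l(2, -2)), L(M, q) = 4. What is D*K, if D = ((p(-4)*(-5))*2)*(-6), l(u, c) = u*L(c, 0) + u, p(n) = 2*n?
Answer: -40320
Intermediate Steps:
l(u, c) = 5*u (l(u, c) = u*4 + u = 4*u + u = 5*u)
K = 84 (K = 6*(4 + 5*2) = 6*(4 + 10) = 6*14 = 84)
D = -480 (D = (((2*(-4))*(-5))*2)*(-6) = (-8*(-5)*2)*(-6) = (40*2)*(-6) = 80*(-6) = -480)
D*K = -480*84 = -40320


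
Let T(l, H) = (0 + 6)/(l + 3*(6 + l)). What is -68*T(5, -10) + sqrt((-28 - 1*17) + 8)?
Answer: -204/19 + I*sqrt(37) ≈ -10.737 + 6.0828*I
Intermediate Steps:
T(l, H) = 6/(18 + 4*l) (T(l, H) = 6/(l + (18 + 3*l)) = 6/(18 + 4*l))
-68*T(5, -10) + sqrt((-28 - 1*17) + 8) = -204/(9 + 2*5) + sqrt((-28 - 1*17) + 8) = -204/(9 + 10) + sqrt((-28 - 17) + 8) = -204/19 + sqrt(-45 + 8) = -204/19 + sqrt(-37) = -68*3/19 + I*sqrt(37) = -204/19 + I*sqrt(37)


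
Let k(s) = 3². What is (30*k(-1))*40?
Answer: 10800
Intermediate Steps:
k(s) = 9
(30*k(-1))*40 = (30*9)*40 = 270*40 = 10800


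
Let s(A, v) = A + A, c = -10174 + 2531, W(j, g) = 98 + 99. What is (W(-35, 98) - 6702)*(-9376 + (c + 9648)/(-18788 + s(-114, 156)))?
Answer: 1159815616605/19016 ≈ 6.0992e+7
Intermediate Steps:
W(j, g) = 197
c = -7643
s(A, v) = 2*A
(W(-35, 98) - 6702)*(-9376 + (c + 9648)/(-18788 + s(-114, 156))) = (197 - 6702)*(-9376 + (-7643 + 9648)/(-18788 + 2*(-114))) = -6505*(-9376 + 2005/(-18788 - 228)) = -6505*(-9376 + 2005/(-19016)) = -6505*(-9376 + 2005*(-1/19016)) = -6505*(-9376 - 2005/19016) = -6505*(-178296021/19016) = 1159815616605/19016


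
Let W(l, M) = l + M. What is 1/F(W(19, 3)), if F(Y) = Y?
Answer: 1/22 ≈ 0.045455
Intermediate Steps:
W(l, M) = M + l
1/F(W(19, 3)) = 1/(3 + 19) = 1/22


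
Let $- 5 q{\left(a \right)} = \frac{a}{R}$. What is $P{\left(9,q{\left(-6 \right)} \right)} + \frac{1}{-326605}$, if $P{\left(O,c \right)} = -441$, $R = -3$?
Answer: $- \frac{144032806}{326605} \approx -441.0$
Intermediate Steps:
$q{\left(a \right)} = \frac{a}{15}$ ($q{\left(a \right)} = - \frac{a \frac{1}{-3}}{5} = - \frac{a \left(- \frac{1}{3}\right)}{5} = - \frac{\left(- \frac{1}{3}\right) a}{5} = \frac{a}{15}$)
$P{\left(9,q{\left(-6 \right)} \right)} + \frac{1}{-326605} = -441 + \frac{1}{-326605} = -441 - \frac{1}{326605} = - \frac{144032806}{326605}$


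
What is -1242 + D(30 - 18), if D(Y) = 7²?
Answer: -1193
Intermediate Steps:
D(Y) = 49
-1242 + D(30 - 18) = -1242 + 49 = -1193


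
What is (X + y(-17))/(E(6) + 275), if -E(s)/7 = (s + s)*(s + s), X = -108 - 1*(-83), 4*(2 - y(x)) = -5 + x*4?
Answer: 19/2932 ≈ 0.0064802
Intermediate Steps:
y(x) = 13/4 - x (y(x) = 2 - (-5 + x*4)/4 = 2 - (-5 + 4*x)/4 = 2 + (5/4 - x) = 13/4 - x)
X = -25 (X = -108 + 83 = -25)
E(s) = -28*s² (E(s) = -7*(s + s)*(s + s) = -7*2*s*2*s = -28*s²)
(X + y(-17))/(E(6) + 275) = (-25 + (13/4 - 1*(-17)))/(-28*6² + 275) = (-25 + (13/4 + 17))/(-28*36 + 275) = (-25 + 81/4)/(-1008 + 275) = -19/4/(-733) = -19/4*(-1/733) = 19/2932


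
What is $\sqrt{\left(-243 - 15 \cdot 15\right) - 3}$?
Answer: $i \sqrt{471} \approx 21.703 i$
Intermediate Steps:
$\sqrt{\left(-243 - 15 \cdot 15\right) - 3} = \sqrt{\left(-243 - 225\right) - 3} = \sqrt{-468 - 3} = \sqrt{-471} = i \sqrt{471}$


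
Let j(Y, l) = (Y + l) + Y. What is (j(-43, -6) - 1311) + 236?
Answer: -1167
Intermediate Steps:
j(Y, l) = l + 2*Y
(j(-43, -6) - 1311) + 236 = ((-6 + 2*(-43)) - 1311) + 236 = ((-6 - 86) - 1311) + 236 = (-92 - 1311) + 236 = -1403 + 236 = -1167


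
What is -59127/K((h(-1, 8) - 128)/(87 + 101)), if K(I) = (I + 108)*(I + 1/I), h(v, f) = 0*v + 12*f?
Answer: 261223086/2879891 ≈ 90.706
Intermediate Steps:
h(v, f) = 12*f (h(v, f) = 0 + 12*f = 12*f)
K(I) = (108 + I)*(I + 1/I)
-59127/K((h(-1, 8) - 128)/(87 + 101)) = -59127/(1 + ((12*8 - 128)/(87 + 101))² + 108*((12*8 - 128)/(87 + 101)) + 108/(((12*8 - 128)/(87 + 101)))) = -59127/(1 + ((96 - 128)/188)² + 108*((96 - 128)/188) + 108/(((96 - 128)/188))) = -59127/(1 + (-32*1/188)² + 108*(-32*1/188) + 108/((-32*1/188))) = -59127/(1 + (-8/47)² + 108*(-8/47) + 108/(-8/47)) = -59127/(1 + 64/2209 - 864/47 + 108*(-47/8)) = -59127/(1 + 64/2209 - 864/47 - 1269/2) = -59127/(-2879891/4418) = -59127*(-4418/2879891) = 261223086/2879891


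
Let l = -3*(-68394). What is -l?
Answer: -205182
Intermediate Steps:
l = 205182
-l = -1*205182 = -205182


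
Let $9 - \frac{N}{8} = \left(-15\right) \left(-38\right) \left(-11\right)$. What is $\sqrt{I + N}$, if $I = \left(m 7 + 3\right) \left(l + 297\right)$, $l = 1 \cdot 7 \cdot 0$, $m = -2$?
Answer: $\sqrt{46965} \approx 216.71$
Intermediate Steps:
$l = 0$ ($l = 7 \cdot 0 = 0$)
$N = 50232$ ($N = 72 - 8 \left(-15\right) \left(-38\right) \left(-11\right) = 72 - 8 \cdot 570 \left(-11\right) = 72 - -50160 = 72 + 50160 = 50232$)
$I = -3267$ ($I = \left(\left(-2\right) 7 + 3\right) \left(0 + 297\right) = \left(-14 + 3\right) 297 = \left(-11\right) 297 = -3267$)
$\sqrt{I + N} = \sqrt{-3267 + 50232} = \sqrt{46965}$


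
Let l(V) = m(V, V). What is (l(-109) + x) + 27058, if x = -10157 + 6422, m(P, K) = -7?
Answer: 23316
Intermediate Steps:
l(V) = -7
x = -3735
(l(-109) + x) + 27058 = (-7 - 3735) + 27058 = -3742 + 27058 = 23316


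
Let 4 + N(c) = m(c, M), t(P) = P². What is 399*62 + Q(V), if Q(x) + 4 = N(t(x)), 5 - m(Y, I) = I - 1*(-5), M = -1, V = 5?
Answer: 24731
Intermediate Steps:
m(Y, I) = -I (m(Y, I) = 5 - (I - 1*(-5)) = 5 - (I + 5) = 5 - (5 + I) = 5 + (-5 - I) = -I)
N(c) = -3 (N(c) = -4 - 1*(-1) = -4 + 1 = -3)
Q(x) = -7 (Q(x) = -4 - 3 = -7)
399*62 + Q(V) = 399*62 - 7 = 24738 - 7 = 24731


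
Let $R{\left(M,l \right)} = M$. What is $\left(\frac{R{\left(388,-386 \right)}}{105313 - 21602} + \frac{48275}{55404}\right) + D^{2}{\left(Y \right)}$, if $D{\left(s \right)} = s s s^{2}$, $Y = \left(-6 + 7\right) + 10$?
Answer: $\frac{10249280981126353}{47813652} \approx 2.1436 \cdot 10^{8}$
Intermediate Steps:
$Y = 11$ ($Y = 1 + 10 = 11$)
$D{\left(s \right)} = s^{4}$ ($D{\left(s \right)} = s^{2} s^{2} = s^{4}$)
$\left(\frac{R{\left(388,-386 \right)}}{105313 - 21602} + \frac{48275}{55404}\right) + D^{2}{\left(Y \right)} = \left(\frac{388}{105313 - 21602} + \frac{48275}{55404}\right) + \left(11^{4}\right)^{2} = \left(\frac{388}{105313 - 21602} + 48275 \cdot \frac{1}{55404}\right) + 14641^{2} = \left(\frac{388}{83711} + \frac{48275}{55404}\right) + 214358881 = \left(388 \cdot \frac{1}{83711} + \frac{48275}{55404}\right) + 214358881 = \left(\frac{4}{863} + \frac{48275}{55404}\right) + 214358881 = \frac{41882941}{47813652} + 214358881 = \frac{10249280981126353}{47813652}$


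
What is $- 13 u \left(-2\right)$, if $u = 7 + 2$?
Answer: $234$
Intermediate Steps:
$u = 9$
$- 13 u \left(-2\right) = \left(-13\right) 9 \left(-2\right) = \left(-117\right) \left(-2\right) = 234$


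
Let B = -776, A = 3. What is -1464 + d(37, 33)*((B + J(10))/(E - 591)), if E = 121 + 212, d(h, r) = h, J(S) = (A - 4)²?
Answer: -349037/258 ≈ -1352.9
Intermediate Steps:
J(S) = 1 (J(S) = (3 - 4)² = (-1)² = 1)
E = 333
-1464 + d(37, 33)*((B + J(10))/(E - 591)) = -1464 + 37*((-776 + 1)/(333 - 591)) = -1464 + 37*(-775/(-258)) = -1464 + 37*(-775*(-1/258)) = -1464 + 37*(775/258) = -1464 + 28675/258 = -349037/258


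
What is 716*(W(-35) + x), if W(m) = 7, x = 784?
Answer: 566356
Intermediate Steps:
716*(W(-35) + x) = 716*(7 + 784) = 716*791 = 566356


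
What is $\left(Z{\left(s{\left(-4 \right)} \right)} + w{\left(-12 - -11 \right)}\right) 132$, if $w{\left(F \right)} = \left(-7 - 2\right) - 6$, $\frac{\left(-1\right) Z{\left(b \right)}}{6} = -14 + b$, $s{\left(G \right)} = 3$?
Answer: $6732$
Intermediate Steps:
$Z{\left(b \right)} = 84 - 6 b$ ($Z{\left(b \right)} = - 6 \left(-14 + b\right) = 84 - 6 b$)
$w{\left(F \right)} = -15$ ($w{\left(F \right)} = -9 - 6 = -15$)
$\left(Z{\left(s{\left(-4 \right)} \right)} + w{\left(-12 - -11 \right)}\right) 132 = \left(\left(84 - 18\right) - 15\right) 132 = \left(66 - 15\right) 132 = 51 \cdot 132 = 6732$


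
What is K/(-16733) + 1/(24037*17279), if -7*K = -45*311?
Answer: -5812617728254/48648641718313 ≈ -0.11948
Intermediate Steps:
K = 13995/7 (K = -(-45)*311/7 = -⅐*(-13995) = 13995/7 ≈ 1999.3)
K/(-16733) + 1/(24037*17279) = (13995/7)/(-16733) + 1/(24037*17279) = (13995/7)*(-1/16733) + (1/24037)*(1/17279) = -13995/117131 + 1/415335323 = -5812617728254/48648641718313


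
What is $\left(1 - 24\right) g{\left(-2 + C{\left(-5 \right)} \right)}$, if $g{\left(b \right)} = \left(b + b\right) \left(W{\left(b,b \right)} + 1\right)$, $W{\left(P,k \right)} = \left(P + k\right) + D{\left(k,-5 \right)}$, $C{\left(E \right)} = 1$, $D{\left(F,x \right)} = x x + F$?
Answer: $1058$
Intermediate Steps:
$D{\left(F,x \right)} = F + x^{2}$ ($D{\left(F,x \right)} = x^{2} + F = F + x^{2}$)
$W{\left(P,k \right)} = 25 + P + 2 k$ ($W{\left(P,k \right)} = \left(P + k\right) + \left(k + \left(-5\right)^{2}\right) = \left(P + k\right) + \left(k + 25\right) = \left(P + k\right) + \left(25 + k\right) = 25 + P + 2 k$)
$g{\left(b \right)} = 2 b \left(26 + 3 b\right)$ ($g{\left(b \right)} = \left(b + b\right) \left(\left(25 + b + 2 b\right) + 1\right) = 2 b \left(\left(25 + 3 b\right) + 1\right) = 2 b \left(26 + 3 b\right)$)
$\left(1 - 24\right) g{\left(-2 + C{\left(-5 \right)} \right)} = \left(1 - 24\right) 2 \left(-2 + 1\right) \left(26 + 3 \left(-2 + 1\right)\right) = - 23 \cdot 2 \left(-1\right) \left(26 + 3 \left(-1\right)\right) = - 23 \cdot 2 \left(-1\right) \left(26 - 3\right) = - 23 \cdot 2 \left(-1\right) 23 = \left(-23\right) \left(-46\right) = 1058$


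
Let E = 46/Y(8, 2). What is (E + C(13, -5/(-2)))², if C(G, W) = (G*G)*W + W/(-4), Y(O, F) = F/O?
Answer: 23493409/64 ≈ 3.6708e+5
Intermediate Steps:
C(G, W) = -W/4 + W*G² (C(G, W) = G²*W + W*(-¼) = W*G² - W/4 = -W/4 + W*G²)
E = 184 (E = 46/((2/8)) = 46/((2*(⅛))) = 46/(¼) = 46*4 = 184)
(E + C(13, -5/(-2)))² = (184 + (-5/(-2))*(-¼ + 13²))² = (184 + (-5*(-½))*(-¼ + 169))² = (184 + (5/2)*(675/4))² = (184 + 3375/8)² = (4847/8)² = 23493409/64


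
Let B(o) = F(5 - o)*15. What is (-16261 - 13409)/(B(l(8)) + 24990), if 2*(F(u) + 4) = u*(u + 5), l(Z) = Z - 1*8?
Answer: -1978/1687 ≈ -1.1725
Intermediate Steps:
l(Z) = -8 + Z (l(Z) = Z - 8 = -8 + Z)
F(u) = -4 + u*(5 + u)/2 (F(u) = -4 + (u*(u + 5))/2 = -4 + (u*(5 + u))/2 = -4 + u*(5 + u)/2)
B(o) = 255/2 - 75*o/2 + 15*(5 - o)²/2 (B(o) = (-4 + (5 - o)²/2 + 5*(5 - o)/2)*15 = (-4 + (5 - o)²/2 + (25/2 - 5*o/2))*15 = (17/2 + (5 - o)²/2 - 5*o/2)*15 = 255/2 - 75*o/2 + 15*(5 - o)²/2)
(-16261 - 13409)/(B(l(8)) + 24990) = (-16261 - 13409)/((315 - 225*(-8 + 8)/2 + 15*(-8 + 8)²/2) + 24990) = -29670/((315 - 225/2*0 + (15/2)*0²) + 24990) = -29670/((315 + 0 + (15/2)*0) + 24990) = -29670/((315 + 0 + 0) + 24990) = -29670/(315 + 24990) = -29670/25305 = -29670*1/25305 = -1978/1687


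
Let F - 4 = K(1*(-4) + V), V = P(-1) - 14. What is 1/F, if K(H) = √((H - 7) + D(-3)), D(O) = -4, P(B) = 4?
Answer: 4/41 - 5*I/41 ≈ 0.097561 - 0.12195*I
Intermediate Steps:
V = -10 (V = 4 - 14 = -10)
K(H) = √(-11 + H) (K(H) = √((H - 7) - 4) = √((-7 + H) - 4) = √(-11 + H))
F = 4 + 5*I (F = 4 + √(-11 + (1*(-4) - 10)) = 4 + √(-11 + (-4 - 10)) = 4 + √(-11 - 14) = 4 + √(-25) = 4 + 5*I ≈ 4.0 + 5.0*I)
1/F = 1/(4 + 5*I) = (4 - 5*I)/41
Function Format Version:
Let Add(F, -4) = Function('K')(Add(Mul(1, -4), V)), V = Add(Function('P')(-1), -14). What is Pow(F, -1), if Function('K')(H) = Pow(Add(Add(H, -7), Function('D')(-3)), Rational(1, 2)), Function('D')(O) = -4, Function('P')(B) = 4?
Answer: Add(Rational(4, 41), Mul(Rational(-5, 41), I)) ≈ Add(0.097561, Mul(-0.12195, I))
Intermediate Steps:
V = -10 (V = Add(4, -14) = -10)
Function('K')(H) = Pow(Add(-11, H), Rational(1, 2)) (Function('K')(H) = Pow(Add(Add(H, -7), -4), Rational(1, 2)) = Pow(Add(Add(-7, H), -4), Rational(1, 2)) = Pow(Add(-11, H), Rational(1, 2)))
F = Add(4, Mul(5, I)) (F = Add(4, Pow(Add(-11, Add(Mul(1, -4), -10)), Rational(1, 2))) = Add(4, Pow(Add(-11, Add(-4, -10)), Rational(1, 2))) = Add(4, Pow(Add(-11, -14), Rational(1, 2))) = Add(4, Pow(-25, Rational(1, 2))) = Add(4, Mul(5, I)) ≈ Add(4.0000, Mul(5.0000, I)))
Pow(F, -1) = Pow(Add(4, Mul(5, I)), -1) = Mul(Rational(1, 41), Add(4, Mul(-5, I)))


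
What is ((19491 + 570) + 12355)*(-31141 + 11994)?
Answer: -620669152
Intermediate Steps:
((19491 + 570) + 12355)*(-31141 + 11994) = (20061 + 12355)*(-19147) = 32416*(-19147) = -620669152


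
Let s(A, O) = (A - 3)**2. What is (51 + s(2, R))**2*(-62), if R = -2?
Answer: -167648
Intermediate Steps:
s(A, O) = (-3 + A)**2
(51 + s(2, R))**2*(-62) = (51 + (-3 + 2)**2)**2*(-62) = (51 + (-1)**2)**2*(-62) = (51 + 1)**2*(-62) = 52**2*(-62) = 2704*(-62) = -167648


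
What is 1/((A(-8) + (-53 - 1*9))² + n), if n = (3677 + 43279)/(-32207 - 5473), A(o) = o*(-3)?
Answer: 3140/4530247 ≈ 0.00069312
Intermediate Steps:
A(o) = -3*o
n = -3913/3140 (n = 46956/(-37680) = 46956*(-1/37680) = -3913/3140 ≈ -1.2462)
1/((A(-8) + (-53 - 1*9))² + n) = 1/((-3*(-8) + (-53 - 1*9))² - 3913/3140) = 1/((24 + (-53 - 9))² - 3913/3140) = 1/((24 - 62)² - 3913/3140) = 1/((-38)² - 3913/3140) = 1/(1444 - 3913/3140) = 1/(4530247/3140) = 3140/4530247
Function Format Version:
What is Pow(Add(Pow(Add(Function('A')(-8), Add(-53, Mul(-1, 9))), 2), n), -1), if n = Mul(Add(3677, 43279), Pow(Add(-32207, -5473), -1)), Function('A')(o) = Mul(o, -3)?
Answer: Rational(3140, 4530247) ≈ 0.00069312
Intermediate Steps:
Function('A')(o) = Mul(-3, o)
n = Rational(-3913, 3140) (n = Mul(46956, Pow(-37680, -1)) = Mul(46956, Rational(-1, 37680)) = Rational(-3913, 3140) ≈ -1.2462)
Pow(Add(Pow(Add(Function('A')(-8), Add(-53, Mul(-1, 9))), 2), n), -1) = Pow(Add(Pow(Add(Mul(-3, -8), Add(-53, Mul(-1, 9))), 2), Rational(-3913, 3140)), -1) = Pow(Add(Pow(Add(24, Add(-53, -9)), 2), Rational(-3913, 3140)), -1) = Pow(Add(Pow(Add(24, -62), 2), Rational(-3913, 3140)), -1) = Pow(Add(Pow(-38, 2), Rational(-3913, 3140)), -1) = Pow(Add(1444, Rational(-3913, 3140)), -1) = Pow(Rational(4530247, 3140), -1) = Rational(3140, 4530247)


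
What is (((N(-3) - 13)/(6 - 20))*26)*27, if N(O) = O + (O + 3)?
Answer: 5616/7 ≈ 802.29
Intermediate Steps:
N(O) = 3 + 2*O (N(O) = O + (3 + O) = 3 + 2*O)
(((N(-3) - 13)/(6 - 20))*26)*27 = ((((3 + 2*(-3)) - 13)/(6 - 20))*26)*27 = ((((3 - 6) - 13)/(-14))*26)*27 = (((-3 - 13)*(-1/14))*26)*27 = (-16*(-1/14)*26)*27 = ((8/7)*26)*27 = (208/7)*27 = 5616/7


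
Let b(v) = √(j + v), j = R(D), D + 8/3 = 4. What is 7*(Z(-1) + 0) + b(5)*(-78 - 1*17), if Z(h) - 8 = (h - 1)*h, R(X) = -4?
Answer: -25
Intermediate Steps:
D = 4/3 (D = -8/3 + 4 = 4/3 ≈ 1.3333)
j = -4
Z(h) = 8 + h*(-1 + h) (Z(h) = 8 + (h - 1)*h = 8 + (-1 + h)*h = 8 + h*(-1 + h))
b(v) = √(-4 + v)
7*(Z(-1) + 0) + b(5)*(-78 - 1*17) = 7*((8 + (-1)² - 1*(-1)) + 0) + √(-4 + 5)*(-78 - 1*17) = 7*((8 + 1 + 1) + 0) + √1*(-78 - 17) = 7*(10 + 0) + 1*(-95) = 7*10 - 95 = 70 - 95 = -25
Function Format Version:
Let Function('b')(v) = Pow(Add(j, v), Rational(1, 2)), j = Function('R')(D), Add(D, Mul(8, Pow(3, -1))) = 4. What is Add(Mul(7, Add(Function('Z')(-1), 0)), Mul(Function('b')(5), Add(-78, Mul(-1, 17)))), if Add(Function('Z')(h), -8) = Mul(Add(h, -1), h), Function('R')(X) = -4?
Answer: -25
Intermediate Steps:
D = Rational(4, 3) (D = Add(Rational(-8, 3), 4) = Rational(4, 3) ≈ 1.3333)
j = -4
Function('Z')(h) = Add(8, Mul(h, Add(-1, h))) (Function('Z')(h) = Add(8, Mul(Add(h, -1), h)) = Add(8, Mul(Add(-1, h), h)) = Add(8, Mul(h, Add(-1, h))))
Function('b')(v) = Pow(Add(-4, v), Rational(1, 2))
Add(Mul(7, Add(Function('Z')(-1), 0)), Mul(Function('b')(5), Add(-78, Mul(-1, 17)))) = Add(Mul(7, Add(Add(8, Pow(-1, 2), Mul(-1, -1)), 0)), Mul(Pow(Add(-4, 5), Rational(1, 2)), Add(-78, Mul(-1, 17)))) = Add(Mul(7, Add(Add(8, 1, 1), 0)), Mul(Pow(1, Rational(1, 2)), Add(-78, -17))) = Add(Mul(7, Add(10, 0)), Mul(1, -95)) = Add(Mul(7, 10), -95) = Add(70, -95) = -25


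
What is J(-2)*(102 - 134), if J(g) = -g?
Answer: -64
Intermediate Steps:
J(-2)*(102 - 134) = (-1*(-2))*(102 - 134) = 2*(-32) = -64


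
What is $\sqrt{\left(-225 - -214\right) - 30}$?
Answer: $i \sqrt{41} \approx 6.4031 i$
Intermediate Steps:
$\sqrt{\left(-225 - -214\right) - 30} = \sqrt{\left(-225 + 214\right) - 30} = \sqrt{-11 - 30} = \sqrt{-41} = i \sqrt{41}$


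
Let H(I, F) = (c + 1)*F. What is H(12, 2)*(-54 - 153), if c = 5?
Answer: -2484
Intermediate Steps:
H(I, F) = 6*F (H(I, F) = (5 + 1)*F = 6*F)
H(12, 2)*(-54 - 153) = (6*2)*(-54 - 153) = 12*(-207) = -2484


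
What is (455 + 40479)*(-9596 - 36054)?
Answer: -1868637100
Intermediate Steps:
(455 + 40479)*(-9596 - 36054) = 40934*(-45650) = -1868637100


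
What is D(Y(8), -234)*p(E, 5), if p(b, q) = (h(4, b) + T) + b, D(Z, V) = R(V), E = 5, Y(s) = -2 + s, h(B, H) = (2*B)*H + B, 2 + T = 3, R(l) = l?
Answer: -11700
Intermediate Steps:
T = 1 (T = -2 + 3 = 1)
h(B, H) = B + 2*B*H (h(B, H) = 2*B*H + B = B + 2*B*H)
D(Z, V) = V
p(b, q) = 5 + 9*b (p(b, q) = (4*(1 + 2*b) + 1) + b = ((4 + 8*b) + 1) + b = (5 + 8*b) + b = 5 + 9*b)
D(Y(8), -234)*p(E, 5) = -234*(5 + 9*5) = -234*(5 + 45) = -234*50 = -11700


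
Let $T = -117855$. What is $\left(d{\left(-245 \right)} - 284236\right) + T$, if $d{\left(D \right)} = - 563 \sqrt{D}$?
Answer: $-402091 - 3941 i \sqrt{5} \approx -4.0209 \cdot 10^{5} - 8812.3 i$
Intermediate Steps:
$\left(d{\left(-245 \right)} - 284236\right) + T = \left(- 563 \sqrt{-245} - 284236\right) - 117855 = \left(- 563 \cdot 7 i \sqrt{5} - 284236\right) - 117855 = \left(- 3941 i \sqrt{5} - 284236\right) - 117855 = \left(-284236 - 3941 i \sqrt{5}\right) - 117855 = -402091 - 3941 i \sqrt{5}$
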